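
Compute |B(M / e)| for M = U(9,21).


Contracting e from U(9,21) gives U(8,20).
Bases of U(8,20) = C(20,8) = 20! / (8! * 12!) = 125970.

125970


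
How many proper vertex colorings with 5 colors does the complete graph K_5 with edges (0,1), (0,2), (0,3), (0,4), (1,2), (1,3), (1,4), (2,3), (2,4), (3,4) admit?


P(K_5, k) = k(k-1)(k-2)...(k-4).
P(5) = (5) * (4) * (3) * (2) * (1) = 120.

120


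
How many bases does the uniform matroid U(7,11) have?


Bases of U(7,11) are all 7-element subsets of the 11-element ground set.
Number of bases = C(11,7).
C(11,7) = 11! / (7! * 4!) = 330.

330


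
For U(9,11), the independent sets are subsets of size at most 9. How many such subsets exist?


Independent sets of U(9,11) are all subsets of size <= 9.
Count = (11 choose 0) + (11 choose 1) + (11 choose 2) + (11 choose 3) + (11 choose 4) + (11 choose 5) + (11 choose 6) + (11 choose 7) + (11 choose 8) + (11 choose 9)
     = 1 + 11 + 55 + 165 + 330 + 462 + 462 + 330 + 165 + 55
     = 2036.

2036


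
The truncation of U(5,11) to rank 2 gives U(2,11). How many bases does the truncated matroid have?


Truncating U(5,11) to rank 2 gives U(2,11).
Bases of U(2,11) are all 2-element subsets of 11 elements.
Number of bases = C(11,2) = 11! / (2! * 9!) = 55.

55


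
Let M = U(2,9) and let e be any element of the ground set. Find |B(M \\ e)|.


Deleting e from U(2,9) gives U(2,8) since n > r.
Bases of U(2,8) = C(8,2) = (8 * 7) / (1 * 2) = 28.

28


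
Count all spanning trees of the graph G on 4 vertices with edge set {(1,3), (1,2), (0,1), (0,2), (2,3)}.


By Kirchhoff's matrix tree theorem, the number of spanning trees equals
the determinant of any cofactor of the Laplacian matrix L.
G has 4 vertices and 5 edges.
Computing the (3 x 3) cofactor determinant gives 8.

8


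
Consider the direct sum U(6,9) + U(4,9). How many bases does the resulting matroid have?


Bases of a direct sum M1 + M2: |B| = |B(M1)| * |B(M2)|.
|B(U(6,9))| = C(9,6) = 84.
|B(U(4,9))| = C(9,4) = 126.
Total bases = 84 * 126 = 10584.

10584


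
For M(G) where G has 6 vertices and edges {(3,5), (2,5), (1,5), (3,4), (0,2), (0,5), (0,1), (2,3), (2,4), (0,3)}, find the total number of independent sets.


An independent set in a graphic matroid is an acyclic edge subset.
G has 6 vertices and 10 edges.
Enumerate all 2^10 = 1024 subsets, checking for acyclicity.
Total independent sets = 431.

431


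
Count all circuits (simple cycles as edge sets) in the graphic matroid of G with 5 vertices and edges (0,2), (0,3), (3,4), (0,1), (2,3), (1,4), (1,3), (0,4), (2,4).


A circuit in a graphic matroid = edge set of a simple cycle.
G has 5 vertices and 9 edges.
Enumerating all minimal edge subsets forming cycles...
Total circuits found: 22.

22


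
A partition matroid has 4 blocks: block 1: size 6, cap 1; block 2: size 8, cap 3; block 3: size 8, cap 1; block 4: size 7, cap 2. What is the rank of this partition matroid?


Rank of a partition matroid = sum of min(|Si|, ci) for each block.
= min(6,1) + min(8,3) + min(8,1) + min(7,2)
= 1 + 3 + 1 + 2
= 7.

7


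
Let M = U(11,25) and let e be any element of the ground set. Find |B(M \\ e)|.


Deleting e from U(11,25) gives U(11,24) since n > r.
Bases of U(11,24) = C(24,11) = 24! / (11! * 13!) = 2496144.

2496144


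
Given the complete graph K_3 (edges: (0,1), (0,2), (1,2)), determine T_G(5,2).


T(K_3; x,y) = x^2 + x + y.
T(5,2) = 25 + 5 + 2 = 32.

32


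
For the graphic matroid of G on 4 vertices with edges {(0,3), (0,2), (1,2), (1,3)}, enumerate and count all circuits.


A circuit in a graphic matroid = edge set of a simple cycle.
G has 4 vertices and 4 edges.
Enumerating all minimal edge subsets forming cycles...
Total circuits found: 1.

1


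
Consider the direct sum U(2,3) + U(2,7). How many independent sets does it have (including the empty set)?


For a direct sum, |I(M1+M2)| = |I(M1)| * |I(M2)|.
|I(U(2,3))| = sum C(3,k) for k=0..2 = 7.
|I(U(2,7))| = sum C(7,k) for k=0..2 = 29.
Total = 7 * 29 = 203.

203


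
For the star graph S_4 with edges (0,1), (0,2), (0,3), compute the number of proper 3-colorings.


P(tree, k) = k * (k-1)^(3) for any tree on 4 vertices.
P(3) = 3 * 2^3 = 3 * 8 = 24.

24


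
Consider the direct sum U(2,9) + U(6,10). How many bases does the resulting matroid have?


Bases of a direct sum M1 + M2: |B| = |B(M1)| * |B(M2)|.
|B(U(2,9))| = C(9,2) = 36.
|B(U(6,10))| = C(10,6) = 210.
Total bases = 36 * 210 = 7560.

7560


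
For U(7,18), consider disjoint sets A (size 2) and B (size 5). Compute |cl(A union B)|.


|A union B| = 2 + 5 = 7 (disjoint).
In U(7,18), cl(S) = S if |S| < 7, else cl(S) = E.
Since 7 >= 7, cl(A union B) = E.
|cl(A union B)| = 18.

18


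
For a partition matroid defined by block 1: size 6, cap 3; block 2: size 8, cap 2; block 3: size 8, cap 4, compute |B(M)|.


A basis picks exactly ci elements from block i.
Number of bases = product of C(|Si|, ci).
= C(6,3) * C(8,2) * C(8,4)
= 20 * 28 * 70
= 39200.

39200


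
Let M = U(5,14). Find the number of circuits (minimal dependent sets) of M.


In U(5,14), circuits are the (6)-element subsets.
Any set of 6 elements is dependent, and removing any one element gives
an independent set of size 5, so it is a minimal dependent set.
Number of circuits = (14 choose 6) = 3003.

3003


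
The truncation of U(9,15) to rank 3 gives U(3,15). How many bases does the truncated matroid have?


Truncating U(9,15) to rank 3 gives U(3,15).
Bases of U(3,15) are all 3-element subsets of 15 elements.
Number of bases = C(15,3) = (15 * 14 * 13) / (1 * 2 * 3) = 455.

455


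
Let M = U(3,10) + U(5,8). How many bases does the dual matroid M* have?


(M1+M2)* = M1* + M2*.
M1* = U(7,10), bases: C(10,7) = 120.
M2* = U(3,8), bases: C(8,3) = 56.
|B(M*)| = 120 * 56 = 6720.

6720


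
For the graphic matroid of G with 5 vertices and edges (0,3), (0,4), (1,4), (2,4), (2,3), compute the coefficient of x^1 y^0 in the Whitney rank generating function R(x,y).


R(x,y) = sum over A in 2^E of x^(r(E)-r(A)) * y^(|A|-r(A)).
G has 5 vertices, 5 edges. r(E) = 4.
Enumerate all 2^5 = 32 subsets.
Count subsets with r(E)-r(A)=1 and |A|-r(A)=0: 10.

10


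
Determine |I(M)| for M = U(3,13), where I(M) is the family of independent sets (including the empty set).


Independent sets of U(3,13) are all subsets of size <= 3.
Count = C(13,0) + C(13,1) + C(13,2) + C(13,3)
     = 1 + 13 + 78 + 286
     = 378.

378


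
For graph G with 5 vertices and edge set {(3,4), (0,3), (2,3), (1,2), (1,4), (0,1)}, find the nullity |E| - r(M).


Cycle rank (nullity) = |E| - r(M) = |E| - (|V| - c).
|E| = 6, |V| = 5, c = 1.
Nullity = 6 - (5 - 1) = 6 - 4 = 2.

2


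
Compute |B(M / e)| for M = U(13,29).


Contracting e from U(13,29) gives U(12,28).
Bases of U(12,28) = (28 choose 12) = 30421755.

30421755


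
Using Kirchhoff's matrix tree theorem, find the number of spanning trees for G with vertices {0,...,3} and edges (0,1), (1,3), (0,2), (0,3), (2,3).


By Kirchhoff's matrix tree theorem, the number of spanning trees equals
the determinant of any cofactor of the Laplacian matrix L.
G has 4 vertices and 5 edges.
Computing the (3 x 3) cofactor determinant gives 8.

8


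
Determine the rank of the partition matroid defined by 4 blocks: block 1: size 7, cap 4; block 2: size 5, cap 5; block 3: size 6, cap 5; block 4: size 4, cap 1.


Rank of a partition matroid = sum of min(|Si|, ci) for each block.
= min(7,4) + min(5,5) + min(6,5) + min(4,1)
= 4 + 5 + 5 + 1
= 15.

15


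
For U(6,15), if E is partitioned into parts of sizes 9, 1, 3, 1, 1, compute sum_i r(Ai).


r(Ai) = min(|Ai|, 6) for each part.
Sum = min(9,6) + min(1,6) + min(3,6) + min(1,6) + min(1,6)
    = 6 + 1 + 3 + 1 + 1
    = 12.

12


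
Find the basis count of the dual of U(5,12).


The dual of U(r,n) is U(n-r, n) = U(7,12).
Bases of U(7,12) are all (7)-element subsets.
|B(M*)| = C(12,7) = 792.

792


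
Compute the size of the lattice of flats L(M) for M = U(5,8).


Flats of U(5,8): every subset of size < 5 is a flat, plus E itself.
Count = (8 choose 0) + (8 choose 1) + (8 choose 2) + (8 choose 3) + (8 choose 4) + 1
     = 1 + 8 + 28 + 56 + 70 + 1
     = 164.

164


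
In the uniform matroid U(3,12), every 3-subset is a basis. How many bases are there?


Bases of U(3,12) are all 3-element subsets of the 12-element ground set.
Number of bases = C(12,3).
C(12,3) = 12! / (3! * 9!) = 220.

220


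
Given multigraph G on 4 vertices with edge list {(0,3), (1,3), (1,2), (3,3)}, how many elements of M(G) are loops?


In a graphic matroid, a loop is a self-loop edge (u,u) with rank 0.
Examining all 4 edges for self-loops...
Self-loops found: (3,3)
Number of loops = 1.

1


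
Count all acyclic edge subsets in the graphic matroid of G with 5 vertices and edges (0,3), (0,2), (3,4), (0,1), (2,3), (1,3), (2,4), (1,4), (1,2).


An independent set in a graphic matroid is an acyclic edge subset.
G has 5 vertices and 9 edges.
Enumerate all 2^9 = 512 subsets, checking for acyclicity.
Total independent sets = 198.

198


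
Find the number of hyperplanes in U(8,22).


Hyperplanes of U(8,22) are flats of rank 7.
In a uniform matroid, these are exactly the (7)-element subsets.
Count = C(22,7) = 22! / (7! * 15!) = 170544.

170544


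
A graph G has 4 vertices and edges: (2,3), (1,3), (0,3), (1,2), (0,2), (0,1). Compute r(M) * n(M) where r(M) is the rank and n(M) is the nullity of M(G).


r(M) = |V| - c = 4 - 1 = 3.
nullity = |E| - r(M) = 6 - 3 = 3.
Product = 3 * 3 = 9.

9


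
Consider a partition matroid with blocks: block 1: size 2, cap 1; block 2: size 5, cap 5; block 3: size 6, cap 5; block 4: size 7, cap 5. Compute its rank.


Rank of a partition matroid = sum of min(|Si|, ci) for each block.
= min(2,1) + min(5,5) + min(6,5) + min(7,5)
= 1 + 5 + 5 + 5
= 16.

16


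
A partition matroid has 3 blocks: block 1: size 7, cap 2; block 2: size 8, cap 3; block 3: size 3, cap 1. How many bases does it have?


A basis picks exactly ci elements from block i.
Number of bases = product of C(|Si|, ci).
= C(7,2) * C(8,3) * C(3,1)
= 21 * 56 * 3
= 3528.

3528


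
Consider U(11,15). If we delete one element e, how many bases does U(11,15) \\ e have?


Deleting e from U(11,15) gives U(11,14) since n > r.
Bases of U(11,14) = C(14,11) = 364.

364


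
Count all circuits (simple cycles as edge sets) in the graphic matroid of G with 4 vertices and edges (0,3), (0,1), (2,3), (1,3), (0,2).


A circuit in a graphic matroid = edge set of a simple cycle.
G has 4 vertices and 5 edges.
Enumerating all minimal edge subsets forming cycles...
Total circuits found: 3.

3


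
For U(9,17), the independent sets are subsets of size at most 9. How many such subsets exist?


Independent sets of U(9,17) are all subsets of size <= 9.
Count = C(17,0) + C(17,1) + C(17,2) + C(17,3) + C(17,4) + C(17,5) + C(17,6) + C(17,7) + C(17,8) + C(17,9)
     = 1 + 17 + 136 + 680 + 2380 + 6188 + 12376 + 19448 + 24310 + 24310
     = 89846.

89846


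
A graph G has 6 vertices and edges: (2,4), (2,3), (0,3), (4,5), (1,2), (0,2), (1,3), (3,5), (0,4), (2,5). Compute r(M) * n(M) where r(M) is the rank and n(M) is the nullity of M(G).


r(M) = |V| - c = 6 - 1 = 5.
nullity = |E| - r(M) = 10 - 5 = 5.
Product = 5 * 5 = 25.

25


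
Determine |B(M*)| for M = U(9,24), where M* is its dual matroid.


The dual of U(r,n) is U(n-r, n) = U(15,24).
Bases of U(15,24) are all (15)-element subsets.
|B(M*)| = C(24,15) = 24! / (15! * 9!) = 1307504.

1307504


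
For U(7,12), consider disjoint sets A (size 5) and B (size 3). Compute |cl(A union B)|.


|A union B| = 5 + 3 = 8 (disjoint).
In U(7,12), cl(S) = S if |S| < 7, else cl(S) = E.
Since 8 >= 7, cl(A union B) = E.
|cl(A union B)| = 12.

12


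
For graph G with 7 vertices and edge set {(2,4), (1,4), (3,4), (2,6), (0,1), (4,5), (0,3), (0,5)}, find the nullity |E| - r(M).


Cycle rank (nullity) = |E| - r(M) = |E| - (|V| - c).
|E| = 8, |V| = 7, c = 1.
Nullity = 8 - (7 - 1) = 8 - 6 = 2.

2


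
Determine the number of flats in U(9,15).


Flats of U(9,15): every subset of size < 9 is a flat, plus E itself.
Count = C(15,0) + C(15,1) + C(15,2) + C(15,3) + C(15,4) + C(15,5) + C(15,6) + C(15,7) + C(15,8) + 1
     = 1 + 15 + 105 + 455 + 1365 + 3003 + 5005 + 6435 + 6435 + 1
     = 22820.

22820


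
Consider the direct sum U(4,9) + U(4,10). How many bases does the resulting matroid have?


Bases of a direct sum M1 + M2: |B| = |B(M1)| * |B(M2)|.
|B(U(4,9))| = C(9,4) = 126.
|B(U(4,10))| = C(10,4) = 210.
Total bases = 126 * 210 = 26460.

26460


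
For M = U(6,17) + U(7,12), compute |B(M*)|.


(M1+M2)* = M1* + M2*.
M1* = U(11,17), bases: C(17,11) = 12376.
M2* = U(5,12), bases: C(12,5) = 792.
|B(M*)| = 12376 * 792 = 9801792.

9801792


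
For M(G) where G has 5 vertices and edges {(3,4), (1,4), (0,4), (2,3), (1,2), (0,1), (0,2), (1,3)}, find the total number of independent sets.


An independent set in a graphic matroid is an acyclic edge subset.
G has 5 vertices and 8 edges.
Enumerate all 2^8 = 256 subsets, checking for acyclicity.
Total independent sets = 134.

134


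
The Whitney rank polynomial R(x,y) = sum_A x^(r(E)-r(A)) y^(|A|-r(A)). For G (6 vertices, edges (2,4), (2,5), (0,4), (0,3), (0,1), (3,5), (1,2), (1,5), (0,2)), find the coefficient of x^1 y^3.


R(x,y) = sum over A in 2^E of x^(r(E)-r(A)) * y^(|A|-r(A)).
G has 6 vertices, 9 edges. r(E) = 5.
Enumerate all 2^9 = 512 subsets.
Count subsets with r(E)-r(A)=1 and |A|-r(A)=3: 2.

2


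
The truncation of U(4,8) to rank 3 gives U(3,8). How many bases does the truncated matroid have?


Truncating U(4,8) to rank 3 gives U(3,8).
Bases of U(3,8) are all 3-element subsets of 8 elements.
Number of bases = C(8,3) = 8! / (3! * 5!) = 56.

56


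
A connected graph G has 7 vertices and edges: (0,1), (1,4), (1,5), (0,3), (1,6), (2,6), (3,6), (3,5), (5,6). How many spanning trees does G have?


By Kirchhoff's matrix tree theorem, the number of spanning trees equals
the determinant of any cofactor of the Laplacian matrix L.
G has 7 vertices and 9 edges.
Computing the (6 x 6) cofactor determinant gives 24.

24


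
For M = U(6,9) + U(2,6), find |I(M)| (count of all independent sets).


For a direct sum, |I(M1+M2)| = |I(M1)| * |I(M2)|.
|I(U(6,9))| = sum C(9,k) for k=0..6 = 466.
|I(U(2,6))| = sum C(6,k) for k=0..2 = 22.
Total = 466 * 22 = 10252.

10252


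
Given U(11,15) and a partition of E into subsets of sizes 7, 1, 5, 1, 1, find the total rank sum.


r(Ai) = min(|Ai|, 11) for each part.
Sum = min(7,11) + min(1,11) + min(5,11) + min(1,11) + min(1,11)
    = 7 + 1 + 5 + 1 + 1
    = 15.

15


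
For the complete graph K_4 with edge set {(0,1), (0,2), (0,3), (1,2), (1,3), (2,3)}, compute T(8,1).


T(K_4; x,y) = x^3 + 3x^2 + 4xy + 2x + y^3 + 3y^2 + 2y.
Substituting x=8, y=1:
= 512 + 192 + 32 + 16 + 1 + 3 + 2
= 758.

758


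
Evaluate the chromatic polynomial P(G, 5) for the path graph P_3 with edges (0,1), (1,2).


P(P_3, k) = k * (k-1)^(2).
P(5) = 5 * 4^2 = 5 * 16 = 80.

80


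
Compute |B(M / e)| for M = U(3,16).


Contracting e from U(3,16) gives U(2,15).
Bases of U(2,15) = (15 choose 2) = 105.

105


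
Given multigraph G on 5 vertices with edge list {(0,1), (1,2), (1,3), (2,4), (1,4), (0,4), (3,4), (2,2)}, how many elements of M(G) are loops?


In a graphic matroid, a loop is a self-loop edge (u,u) with rank 0.
Examining all 8 edges for self-loops...
Self-loops found: (2,2)
Number of loops = 1.

1


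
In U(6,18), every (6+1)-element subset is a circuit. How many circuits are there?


In U(6,18), circuits are the (7)-element subsets.
Any set of 7 elements is dependent, and removing any one element gives
an independent set of size 6, so it is a minimal dependent set.
Number of circuits = C(18,7) = 31824.

31824


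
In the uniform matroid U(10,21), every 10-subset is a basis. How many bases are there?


Bases of U(10,21) are all 10-element subsets of the 21-element ground set.
Number of bases = C(21,10).
(21 choose 10) = 352716.

352716


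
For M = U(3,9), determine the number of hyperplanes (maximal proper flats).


Hyperplanes of U(3,9) are flats of rank 2.
In a uniform matroid, these are exactly the (2)-element subsets.
Count = (9 choose 2) = 36.

36


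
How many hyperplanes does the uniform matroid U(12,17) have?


Hyperplanes of U(12,17) are flats of rank 11.
In a uniform matroid, these are exactly the (11)-element subsets.
Count = (17 choose 11) = 12376.

12376


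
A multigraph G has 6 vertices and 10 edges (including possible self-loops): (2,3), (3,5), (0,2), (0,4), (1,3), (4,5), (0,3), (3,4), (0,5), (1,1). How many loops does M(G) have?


In a graphic matroid, a loop is a self-loop edge (u,u) with rank 0.
Examining all 10 edges for self-loops...
Self-loops found: (1,1)
Number of loops = 1.

1


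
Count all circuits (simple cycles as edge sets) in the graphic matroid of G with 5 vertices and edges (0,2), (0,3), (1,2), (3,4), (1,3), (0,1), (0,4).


A circuit in a graphic matroid = edge set of a simple cycle.
G has 5 vertices and 7 edges.
Enumerating all minimal edge subsets forming cycles...
Total circuits found: 6.

6


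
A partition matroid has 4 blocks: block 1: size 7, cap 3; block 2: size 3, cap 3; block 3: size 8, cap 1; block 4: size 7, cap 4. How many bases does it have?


A basis picks exactly ci elements from block i.
Number of bases = product of C(|Si|, ci).
= C(7,3) * C(3,3) * C(8,1) * C(7,4)
= 35 * 1 * 8 * 35
= 9800.

9800


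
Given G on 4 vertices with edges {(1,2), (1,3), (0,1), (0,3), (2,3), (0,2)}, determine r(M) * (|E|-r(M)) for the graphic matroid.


r(M) = |V| - c = 4 - 1 = 3.
nullity = |E| - r(M) = 6 - 3 = 3.
Product = 3 * 3 = 9.

9


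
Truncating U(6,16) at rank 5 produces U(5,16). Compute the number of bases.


Truncating U(6,16) to rank 5 gives U(5,16).
Bases of U(5,16) are all 5-element subsets of 16 elements.
Number of bases = C(16,5) = 16! / (5! * 11!) = 4368.

4368


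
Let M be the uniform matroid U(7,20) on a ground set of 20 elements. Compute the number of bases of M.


Bases of U(7,20) are all 7-element subsets of the 20-element ground set.
Number of bases = C(20,7).
C(20,7) = 20! / (7! * 13!) = 77520.

77520


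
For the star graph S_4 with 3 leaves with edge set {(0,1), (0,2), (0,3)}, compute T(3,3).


A star on 4 vertices is a tree with 3 edges.
T(x,y) = x^(3) for any tree.
T(3,3) = 3^3 = 27.

27


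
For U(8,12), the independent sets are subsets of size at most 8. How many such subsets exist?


Independent sets of U(8,12) are all subsets of size <= 8.
Count = (12 choose 0) + (12 choose 1) + (12 choose 2) + (12 choose 3) + (12 choose 4) + (12 choose 5) + (12 choose 6) + (12 choose 7) + (12 choose 8)
     = 1 + 12 + 66 + 220 + 495 + 792 + 924 + 792 + 495
     = 3797.

3797


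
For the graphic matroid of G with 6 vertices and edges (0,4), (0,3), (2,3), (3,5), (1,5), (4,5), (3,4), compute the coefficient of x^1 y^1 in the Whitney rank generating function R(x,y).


R(x,y) = sum over A in 2^E of x^(r(E)-r(A)) * y^(|A|-r(A)).
G has 6 vertices, 7 edges. r(E) = 5.
Enumerate all 2^7 = 128 subsets.
Count subsets with r(E)-r(A)=1 and |A|-r(A)=1: 12.

12


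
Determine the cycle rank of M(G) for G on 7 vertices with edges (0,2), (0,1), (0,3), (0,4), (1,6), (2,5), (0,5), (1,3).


Cycle rank (nullity) = |E| - r(M) = |E| - (|V| - c).
|E| = 8, |V| = 7, c = 1.
Nullity = 8 - (7 - 1) = 8 - 6 = 2.

2


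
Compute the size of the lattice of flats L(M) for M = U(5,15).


Flats of U(5,15): every subset of size < 5 is a flat, plus E itself.
Count = C(15,0) + C(15,1) + C(15,2) + C(15,3) + C(15,4) + 1
     = 1 + 15 + 105 + 455 + 1365 + 1
     = 1942.

1942


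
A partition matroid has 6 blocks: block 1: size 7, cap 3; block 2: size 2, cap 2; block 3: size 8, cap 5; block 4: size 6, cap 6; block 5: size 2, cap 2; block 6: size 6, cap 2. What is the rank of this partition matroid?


Rank of a partition matroid = sum of min(|Si|, ci) for each block.
= min(7,3) + min(2,2) + min(8,5) + min(6,6) + min(2,2) + min(6,2)
= 3 + 2 + 5 + 6 + 2 + 2
= 20.

20


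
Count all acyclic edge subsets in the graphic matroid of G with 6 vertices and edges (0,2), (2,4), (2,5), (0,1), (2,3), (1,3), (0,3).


An independent set in a graphic matroid is an acyclic edge subset.
G has 6 vertices and 7 edges.
Enumerate all 2^7 = 128 subsets, checking for acyclicity.
Total independent sets = 96.

96


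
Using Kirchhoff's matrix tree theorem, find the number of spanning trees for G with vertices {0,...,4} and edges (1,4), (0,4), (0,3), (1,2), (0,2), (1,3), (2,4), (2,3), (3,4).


By Kirchhoff's matrix tree theorem, the number of spanning trees equals
the determinant of any cofactor of the Laplacian matrix L.
G has 5 vertices and 9 edges.
Computing the (4 x 4) cofactor determinant gives 75.

75


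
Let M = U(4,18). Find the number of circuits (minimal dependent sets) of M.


In U(4,18), circuits are the (5)-element subsets.
Any set of 5 elements is dependent, and removing any one element gives
an independent set of size 4, so it is a minimal dependent set.
Number of circuits = (18 choose 5) = 8568.

8568


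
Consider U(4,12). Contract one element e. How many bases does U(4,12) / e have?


Contracting e from U(4,12) gives U(3,11).
Bases of U(3,11) = (11 choose 3) = 165.

165


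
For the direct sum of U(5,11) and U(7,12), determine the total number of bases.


Bases of a direct sum M1 + M2: |B| = |B(M1)| * |B(M2)|.
|B(U(5,11))| = C(11,5) = 462.
|B(U(7,12))| = C(12,7) = 792.
Total bases = 462 * 792 = 365904.

365904


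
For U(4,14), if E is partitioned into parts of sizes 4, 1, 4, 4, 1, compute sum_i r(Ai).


r(Ai) = min(|Ai|, 4) for each part.
Sum = min(4,4) + min(1,4) + min(4,4) + min(4,4) + min(1,4)
    = 4 + 1 + 4 + 4 + 1
    = 14.

14


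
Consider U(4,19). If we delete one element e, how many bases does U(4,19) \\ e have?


Deleting e from U(4,19) gives U(4,18) since n > r.
Bases of U(4,18) = C(18,4) = 18! / (4! * 14!) = 3060.

3060


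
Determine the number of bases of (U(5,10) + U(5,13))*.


(M1+M2)* = M1* + M2*.
M1* = U(5,10), bases: C(10,5) = 252.
M2* = U(8,13), bases: C(13,8) = 1287.
|B(M*)| = 252 * 1287 = 324324.

324324


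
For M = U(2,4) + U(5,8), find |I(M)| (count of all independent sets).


For a direct sum, |I(M1+M2)| = |I(M1)| * |I(M2)|.
|I(U(2,4))| = sum C(4,k) for k=0..2 = 11.
|I(U(5,8))| = sum C(8,k) for k=0..5 = 219.
Total = 11 * 219 = 2409.

2409


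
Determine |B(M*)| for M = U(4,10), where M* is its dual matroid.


The dual of U(r,n) is U(n-r, n) = U(6,10).
Bases of U(6,10) are all (6)-element subsets.
|B(M*)| = (10 choose 6) = 210.

210


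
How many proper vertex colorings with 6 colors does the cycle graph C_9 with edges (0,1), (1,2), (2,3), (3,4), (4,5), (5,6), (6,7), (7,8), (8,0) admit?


P(C_9, k) = (k-1)^9 + (-1)^9*(k-1).
P(6) = (5)^9 - 5
= 1953125 - 5 = 1953120.

1953120


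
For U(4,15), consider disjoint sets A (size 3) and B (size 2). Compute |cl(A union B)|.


|A union B| = 3 + 2 = 5 (disjoint).
In U(4,15), cl(S) = S if |S| < 4, else cl(S) = E.
Since 5 >= 4, cl(A union B) = E.
|cl(A union B)| = 15.

15


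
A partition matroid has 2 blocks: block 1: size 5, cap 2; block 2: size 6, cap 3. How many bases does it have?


A basis picks exactly ci elements from block i.
Number of bases = product of C(|Si|, ci).
= C(5,2) * C(6,3)
= 10 * 20
= 200.

200


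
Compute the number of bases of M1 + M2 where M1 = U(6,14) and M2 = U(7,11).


Bases of a direct sum M1 + M2: |B| = |B(M1)| * |B(M2)|.
|B(U(6,14))| = C(14,6) = 3003.
|B(U(7,11))| = C(11,7) = 330.
Total bases = 3003 * 330 = 990990.

990990


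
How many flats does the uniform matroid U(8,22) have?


Flats of U(8,22): every subset of size < 8 is a flat, plus E itself.
Count = C(22,0) + C(22,1) + C(22,2) + C(22,3) + C(22,4) + C(22,5) + C(22,6) + C(22,7) + 1
     = 1 + 22 + 231 + 1540 + 7315 + 26334 + 74613 + 170544 + 1
     = 280601.

280601


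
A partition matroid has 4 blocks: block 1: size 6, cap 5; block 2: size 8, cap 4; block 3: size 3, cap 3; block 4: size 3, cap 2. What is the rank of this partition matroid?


Rank of a partition matroid = sum of min(|Si|, ci) for each block.
= min(6,5) + min(8,4) + min(3,3) + min(3,2)
= 5 + 4 + 3 + 2
= 14.

14


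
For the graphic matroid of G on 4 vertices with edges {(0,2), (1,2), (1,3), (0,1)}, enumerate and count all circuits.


A circuit in a graphic matroid = edge set of a simple cycle.
G has 4 vertices and 4 edges.
Enumerating all minimal edge subsets forming cycles...
Total circuits found: 1.

1


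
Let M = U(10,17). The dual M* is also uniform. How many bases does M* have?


The dual of U(r,n) is U(n-r, n) = U(7,17).
Bases of U(7,17) are all (7)-element subsets.
|B(M*)| = C(17,7) = 19448.

19448


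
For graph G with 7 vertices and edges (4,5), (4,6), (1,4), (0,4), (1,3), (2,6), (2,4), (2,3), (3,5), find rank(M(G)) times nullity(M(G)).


r(M) = |V| - c = 7 - 1 = 6.
nullity = |E| - r(M) = 9 - 6 = 3.
Product = 6 * 3 = 18.

18


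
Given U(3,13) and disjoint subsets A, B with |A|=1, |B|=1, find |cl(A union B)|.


|A union B| = 1 + 1 = 2 (disjoint).
In U(3,13), cl(S) = S if |S| < 3, else cl(S) = E.
Since 2 < 3, cl(A union B) = A union B.
|cl(A union B)| = 2.

2


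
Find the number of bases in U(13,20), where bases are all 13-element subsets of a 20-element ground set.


Bases of U(13,20) are all 13-element subsets of the 20-element ground set.
Number of bases = C(20,13).
C(20,13) = 77520.

77520


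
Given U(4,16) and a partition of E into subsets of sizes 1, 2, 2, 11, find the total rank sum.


r(Ai) = min(|Ai|, 4) for each part.
Sum = min(1,4) + min(2,4) + min(2,4) + min(11,4)
    = 1 + 2 + 2 + 4
    = 9.

9


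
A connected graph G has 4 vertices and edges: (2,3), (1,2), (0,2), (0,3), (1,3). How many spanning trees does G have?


By Kirchhoff's matrix tree theorem, the number of spanning trees equals
the determinant of any cofactor of the Laplacian matrix L.
G has 4 vertices and 5 edges.
Computing the (3 x 3) cofactor determinant gives 8.

8


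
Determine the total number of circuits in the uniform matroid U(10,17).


In U(10,17), circuits are the (11)-element subsets.
Any set of 11 elements is dependent, and removing any one element gives
an independent set of size 10, so it is a minimal dependent set.
Number of circuits = (17 choose 11) = 12376.

12376


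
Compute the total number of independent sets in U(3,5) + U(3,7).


For a direct sum, |I(M1+M2)| = |I(M1)| * |I(M2)|.
|I(U(3,5))| = sum C(5,k) for k=0..3 = 26.
|I(U(3,7))| = sum C(7,k) for k=0..3 = 64.
Total = 26 * 64 = 1664.

1664


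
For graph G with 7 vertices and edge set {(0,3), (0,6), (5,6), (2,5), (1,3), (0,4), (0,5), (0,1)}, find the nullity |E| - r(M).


Cycle rank (nullity) = |E| - r(M) = |E| - (|V| - c).
|E| = 8, |V| = 7, c = 1.
Nullity = 8 - (7 - 1) = 8 - 6 = 2.

2


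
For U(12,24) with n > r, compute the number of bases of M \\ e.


Deleting e from U(12,24) gives U(12,23) since n > r.
Bases of U(12,23) = C(23,12) = 23! / (12! * 11!) = 1352078.

1352078


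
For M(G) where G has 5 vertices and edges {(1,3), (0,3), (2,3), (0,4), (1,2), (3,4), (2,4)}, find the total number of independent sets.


An independent set in a graphic matroid is an acyclic edge subset.
G has 5 vertices and 7 edges.
Enumerate all 2^7 = 128 subsets, checking for acyclicity.
Total independent sets = 82.

82


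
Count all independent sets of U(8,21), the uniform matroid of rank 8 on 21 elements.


Independent sets of U(8,21) are all subsets of size <= 8.
Count = C(21,0) + C(21,1) + C(21,2) + C(21,3) + C(21,4) + C(21,5) + C(21,6) + C(21,7) + C(21,8)
     = 1 + 21 + 210 + 1330 + 5985 + 20349 + 54264 + 116280 + 203490
     = 401930.

401930


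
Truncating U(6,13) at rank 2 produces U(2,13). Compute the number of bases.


Truncating U(6,13) to rank 2 gives U(2,13).
Bases of U(2,13) are all 2-element subsets of 13 elements.
Number of bases = (13 choose 2) = 78.

78


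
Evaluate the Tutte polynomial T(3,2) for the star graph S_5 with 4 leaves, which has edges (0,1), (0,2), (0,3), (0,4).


A star on 5 vertices is a tree with 4 edges.
T(x,y) = x^(4) for any tree.
T(3,2) = 3^4 = 81.

81


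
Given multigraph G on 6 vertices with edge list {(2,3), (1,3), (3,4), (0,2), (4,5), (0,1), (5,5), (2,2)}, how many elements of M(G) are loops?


In a graphic matroid, a loop is a self-loop edge (u,u) with rank 0.
Examining all 8 edges for self-loops...
Self-loops found: (5,5), (2,2)
Number of loops = 2.

2


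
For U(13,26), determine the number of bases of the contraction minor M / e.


Contracting e from U(13,26) gives U(12,25).
Bases of U(12,25) = (25 choose 12) = 5200300.

5200300


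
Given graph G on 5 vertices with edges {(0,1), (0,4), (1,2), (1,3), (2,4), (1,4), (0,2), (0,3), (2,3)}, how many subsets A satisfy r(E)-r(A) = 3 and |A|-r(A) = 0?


R(x,y) = sum over A in 2^E of x^(r(E)-r(A)) * y^(|A|-r(A)).
G has 5 vertices, 9 edges. r(E) = 4.
Enumerate all 2^9 = 512 subsets.
Count subsets with r(E)-r(A)=3 and |A|-r(A)=0: 9.

9


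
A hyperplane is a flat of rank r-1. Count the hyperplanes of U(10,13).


Hyperplanes of U(10,13) are flats of rank 9.
In a uniform matroid, these are exactly the (9)-element subsets.
Count = (13 choose 9) = 715.

715


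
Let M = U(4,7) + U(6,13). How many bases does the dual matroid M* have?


(M1+M2)* = M1* + M2*.
M1* = U(3,7), bases: C(7,3) = 35.
M2* = U(7,13), bases: C(13,7) = 1716.
|B(M*)| = 35 * 1716 = 60060.

60060


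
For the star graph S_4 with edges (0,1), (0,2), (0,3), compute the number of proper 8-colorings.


P(tree, k) = k * (k-1)^(3) for any tree on 4 vertices.
P(8) = 8 * 7^3 = 8 * 343 = 2744.

2744


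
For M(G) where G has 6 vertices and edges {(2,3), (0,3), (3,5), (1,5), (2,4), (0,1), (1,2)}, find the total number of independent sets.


An independent set in a graphic matroid is an acyclic edge subset.
G has 6 vertices and 7 edges.
Enumerate all 2^7 = 128 subsets, checking for acyclicity.
Total independent sets = 108.

108


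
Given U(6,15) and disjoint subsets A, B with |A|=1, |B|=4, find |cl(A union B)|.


|A union B| = 1 + 4 = 5 (disjoint).
In U(6,15), cl(S) = S if |S| < 6, else cl(S) = E.
Since 5 < 6, cl(A union B) = A union B.
|cl(A union B)| = 5.

5


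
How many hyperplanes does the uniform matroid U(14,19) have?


Hyperplanes of U(14,19) are flats of rank 13.
In a uniform matroid, these are exactly the (13)-element subsets.
Count = C(19,13) = 19! / (13! * 6!) = 27132.

27132


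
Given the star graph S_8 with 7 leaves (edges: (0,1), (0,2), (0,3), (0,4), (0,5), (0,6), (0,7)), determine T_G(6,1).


A star on 8 vertices is a tree with 7 edges.
T(x,y) = x^(7) for any tree.
T(6,1) = 6^7 = 279936.

279936


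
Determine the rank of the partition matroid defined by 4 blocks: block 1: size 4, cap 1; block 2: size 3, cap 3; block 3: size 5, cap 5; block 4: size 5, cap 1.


Rank of a partition matroid = sum of min(|Si|, ci) for each block.
= min(4,1) + min(3,3) + min(5,5) + min(5,1)
= 1 + 3 + 5 + 1
= 10.

10


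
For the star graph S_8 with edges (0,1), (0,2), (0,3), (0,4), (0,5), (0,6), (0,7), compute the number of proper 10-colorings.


P(tree, k) = k * (k-1)^(7) for any tree on 8 vertices.
P(10) = 10 * 9^7 = 10 * 4782969 = 47829690.

47829690


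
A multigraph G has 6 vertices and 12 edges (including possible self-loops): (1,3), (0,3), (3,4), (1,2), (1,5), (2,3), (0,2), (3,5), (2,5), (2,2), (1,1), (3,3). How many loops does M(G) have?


In a graphic matroid, a loop is a self-loop edge (u,u) with rank 0.
Examining all 12 edges for self-loops...
Self-loops found: (2,2), (1,1), (3,3)
Number of loops = 3.

3


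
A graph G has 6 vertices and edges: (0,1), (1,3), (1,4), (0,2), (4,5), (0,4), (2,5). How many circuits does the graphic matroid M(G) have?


A circuit in a graphic matroid = edge set of a simple cycle.
G has 6 vertices and 7 edges.
Enumerating all minimal edge subsets forming cycles...
Total circuits found: 3.

3


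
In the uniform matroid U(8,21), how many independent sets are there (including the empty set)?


Independent sets of U(8,21) are all subsets of size <= 8.
Count = (21 choose 0) + (21 choose 1) + (21 choose 2) + (21 choose 3) + (21 choose 4) + (21 choose 5) + (21 choose 6) + (21 choose 7) + (21 choose 8)
     = 1 + 21 + 210 + 1330 + 5985 + 20349 + 54264 + 116280 + 203490
     = 401930.

401930


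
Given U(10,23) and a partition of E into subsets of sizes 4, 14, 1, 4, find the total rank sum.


r(Ai) = min(|Ai|, 10) for each part.
Sum = min(4,10) + min(14,10) + min(1,10) + min(4,10)
    = 4 + 10 + 1 + 4
    = 19.

19


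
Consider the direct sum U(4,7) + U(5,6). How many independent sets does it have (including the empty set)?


For a direct sum, |I(M1+M2)| = |I(M1)| * |I(M2)|.
|I(U(4,7))| = sum C(7,k) for k=0..4 = 99.
|I(U(5,6))| = sum C(6,k) for k=0..5 = 63.
Total = 99 * 63 = 6237.

6237


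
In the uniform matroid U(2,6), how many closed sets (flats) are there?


Flats of U(2,6): every subset of size < 2 is a flat, plus E itself.
Count = C(6,0) + C(6,1) + 1
     = 1 + 6 + 1
     = 8.

8


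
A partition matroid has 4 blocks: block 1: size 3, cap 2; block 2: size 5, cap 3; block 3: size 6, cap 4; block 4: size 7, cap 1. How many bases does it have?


A basis picks exactly ci elements from block i.
Number of bases = product of C(|Si|, ci).
= C(3,2) * C(5,3) * C(6,4) * C(7,1)
= 3 * 10 * 15 * 7
= 3150.

3150


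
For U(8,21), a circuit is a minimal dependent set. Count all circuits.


In U(8,21), circuits are the (9)-element subsets.
Any set of 9 elements is dependent, and removing any one element gives
an independent set of size 8, so it is a minimal dependent set.
Number of circuits = (21 choose 9) = 293930.

293930


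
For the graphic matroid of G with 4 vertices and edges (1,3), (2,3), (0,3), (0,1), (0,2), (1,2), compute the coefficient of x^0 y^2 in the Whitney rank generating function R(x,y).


R(x,y) = sum over A in 2^E of x^(r(E)-r(A)) * y^(|A|-r(A)).
G has 4 vertices, 6 edges. r(E) = 3.
Enumerate all 2^6 = 64 subsets.
Count subsets with r(E)-r(A)=0 and |A|-r(A)=2: 6.

6


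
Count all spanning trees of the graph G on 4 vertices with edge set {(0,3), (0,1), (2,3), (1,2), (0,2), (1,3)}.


By Kirchhoff's matrix tree theorem, the number of spanning trees equals
the determinant of any cofactor of the Laplacian matrix L.
G has 4 vertices and 6 edges.
Computing the (3 x 3) cofactor determinant gives 16.

16


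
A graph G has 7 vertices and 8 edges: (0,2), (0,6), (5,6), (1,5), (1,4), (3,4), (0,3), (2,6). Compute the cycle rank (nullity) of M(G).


Cycle rank (nullity) = |E| - r(M) = |E| - (|V| - c).
|E| = 8, |V| = 7, c = 1.
Nullity = 8 - (7 - 1) = 8 - 6 = 2.

2


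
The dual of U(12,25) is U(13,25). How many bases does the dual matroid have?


The dual of U(r,n) is U(n-r, n) = U(13,25).
Bases of U(13,25) are all (13)-element subsets.
|B(M*)| = (25 choose 13) = 5200300.

5200300


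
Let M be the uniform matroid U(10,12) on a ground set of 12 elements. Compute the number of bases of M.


Bases of U(10,12) are all 10-element subsets of the 12-element ground set.
Number of bases = C(12,10).
C(12,10) = 66.

66


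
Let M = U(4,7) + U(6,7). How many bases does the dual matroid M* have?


(M1+M2)* = M1* + M2*.
M1* = U(3,7), bases: C(7,3) = 35.
M2* = U(1,7), bases: C(7,1) = 7.
|B(M*)| = 35 * 7 = 245.

245


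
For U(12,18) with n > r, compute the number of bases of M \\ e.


Deleting e from U(12,18) gives U(12,17) since n > r.
Bases of U(12,17) = (17 choose 12) = 6188.

6188


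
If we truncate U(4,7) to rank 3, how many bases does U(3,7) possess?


Truncating U(4,7) to rank 3 gives U(3,7).
Bases of U(3,7) are all 3-element subsets of 7 elements.
Number of bases = C(7,3) = 7! / (3! * 4!) = 35.

35


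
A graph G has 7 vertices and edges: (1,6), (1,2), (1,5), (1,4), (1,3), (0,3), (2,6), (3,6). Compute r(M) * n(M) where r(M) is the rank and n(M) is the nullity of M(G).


r(M) = |V| - c = 7 - 1 = 6.
nullity = |E| - r(M) = 8 - 6 = 2.
Product = 6 * 2 = 12.

12


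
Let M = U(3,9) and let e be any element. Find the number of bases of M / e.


Contracting e from U(3,9) gives U(2,8).
Bases of U(2,8) = (8 choose 2) = 28.

28


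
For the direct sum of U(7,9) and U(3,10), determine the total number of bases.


Bases of a direct sum M1 + M2: |B| = |B(M1)| * |B(M2)|.
|B(U(7,9))| = C(9,7) = 36.
|B(U(3,10))| = C(10,3) = 120.
Total bases = 36 * 120 = 4320.

4320


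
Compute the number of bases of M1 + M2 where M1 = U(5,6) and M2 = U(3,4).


Bases of a direct sum M1 + M2: |B| = |B(M1)| * |B(M2)|.
|B(U(5,6))| = C(6,5) = 6.
|B(U(3,4))| = C(4,3) = 4.
Total bases = 6 * 4 = 24.

24


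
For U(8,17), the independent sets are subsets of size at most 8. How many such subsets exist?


Independent sets of U(8,17) are all subsets of size <= 8.
Count = C(17,0) + C(17,1) + C(17,2) + C(17,3) + C(17,4) + C(17,5) + C(17,6) + C(17,7) + C(17,8)
     = 1 + 17 + 136 + 680 + 2380 + 6188 + 12376 + 19448 + 24310
     = 65536.

65536


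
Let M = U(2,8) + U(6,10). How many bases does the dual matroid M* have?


(M1+M2)* = M1* + M2*.
M1* = U(6,8), bases: C(8,6) = 28.
M2* = U(4,10), bases: C(10,4) = 210.
|B(M*)| = 28 * 210 = 5880.

5880


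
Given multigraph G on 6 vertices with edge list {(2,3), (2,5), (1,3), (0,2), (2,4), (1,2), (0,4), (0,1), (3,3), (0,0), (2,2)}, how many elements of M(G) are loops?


In a graphic matroid, a loop is a self-loop edge (u,u) with rank 0.
Examining all 11 edges for self-loops...
Self-loops found: (3,3), (0,0), (2,2)
Number of loops = 3.

3


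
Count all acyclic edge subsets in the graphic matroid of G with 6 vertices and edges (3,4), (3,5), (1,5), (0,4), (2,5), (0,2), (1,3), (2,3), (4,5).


An independent set in a graphic matroid is an acyclic edge subset.
G has 6 vertices and 9 edges.
Enumerate all 2^9 = 512 subsets, checking for acyclicity.
Total independent sets = 290.

290


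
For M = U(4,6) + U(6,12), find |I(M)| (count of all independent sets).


For a direct sum, |I(M1+M2)| = |I(M1)| * |I(M2)|.
|I(U(4,6))| = sum C(6,k) for k=0..4 = 57.
|I(U(6,12))| = sum C(12,k) for k=0..6 = 2510.
Total = 57 * 2510 = 143070.

143070


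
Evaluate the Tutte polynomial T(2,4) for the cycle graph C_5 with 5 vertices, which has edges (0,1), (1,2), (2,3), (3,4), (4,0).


T(C_5; x,y) = x + x^2 + ... + x^(4) + y.
T(2,4) = 2^1 + 2^2 + 2^3 + 2^4 + 4
= 2 + 4 + 8 + 16 + 4
= 34.

34


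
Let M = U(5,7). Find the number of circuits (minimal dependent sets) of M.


In U(5,7), circuits are the (6)-element subsets.
Any set of 6 elements is dependent, and removing any one element gives
an independent set of size 5, so it is a minimal dependent set.
Number of circuits = C(7,6) = 7! / (6! * 1!) = 7.

7


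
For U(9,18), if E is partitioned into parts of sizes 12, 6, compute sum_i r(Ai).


r(Ai) = min(|Ai|, 9) for each part.
Sum = min(12,9) + min(6,9)
    = 9 + 6
    = 15.

15


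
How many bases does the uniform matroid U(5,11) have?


Bases of U(5,11) are all 5-element subsets of the 11-element ground set.
Number of bases = C(11,5).
(11 choose 5) = 462.

462


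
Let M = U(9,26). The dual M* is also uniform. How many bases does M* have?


The dual of U(r,n) is U(n-r, n) = U(17,26).
Bases of U(17,26) are all (17)-element subsets.
|B(M*)| = C(26,17) = 26! / (17! * 9!) = 3124550.

3124550


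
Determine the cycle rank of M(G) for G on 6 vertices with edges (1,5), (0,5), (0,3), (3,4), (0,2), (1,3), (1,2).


Cycle rank (nullity) = |E| - r(M) = |E| - (|V| - c).
|E| = 7, |V| = 6, c = 1.
Nullity = 7 - (6 - 1) = 7 - 5 = 2.

2
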